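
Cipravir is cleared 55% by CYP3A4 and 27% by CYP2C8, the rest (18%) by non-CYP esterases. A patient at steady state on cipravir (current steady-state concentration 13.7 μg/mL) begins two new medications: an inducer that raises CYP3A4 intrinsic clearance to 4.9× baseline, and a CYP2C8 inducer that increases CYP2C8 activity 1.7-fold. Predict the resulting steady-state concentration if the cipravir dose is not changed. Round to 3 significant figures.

CYP3A4: 0.55 × 4.9 = 2.695
CYP2C8: 0.27 × 1.7 = 0.459
Other: 0.18 (unchanged)
CL_new/CL_old = 2.695 + 0.459 + 0.18 = 3.334.
New steady-state concentration = 13.7 / 3.334 = 4.11 μg/mL (concentration scales inversely with clearance).

4.11 μg/mL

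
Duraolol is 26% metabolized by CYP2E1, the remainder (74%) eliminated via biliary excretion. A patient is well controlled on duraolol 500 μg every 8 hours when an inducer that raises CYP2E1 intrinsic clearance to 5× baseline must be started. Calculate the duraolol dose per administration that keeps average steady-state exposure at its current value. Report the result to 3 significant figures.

1.02 × 10³ μg

The CYP2E1 pathway (26% of clearance) rises to 5× activity: 0.26 × 5 = 1.3.
Non-CYP routes (74%) are unchanged.
Relative clearance = 1.3 + 0.74 = 2.04.
To maintain the same steady-state level, dose must scale with clearance: new dose = 500 × 2.04 = 1.02 × 10³ μg.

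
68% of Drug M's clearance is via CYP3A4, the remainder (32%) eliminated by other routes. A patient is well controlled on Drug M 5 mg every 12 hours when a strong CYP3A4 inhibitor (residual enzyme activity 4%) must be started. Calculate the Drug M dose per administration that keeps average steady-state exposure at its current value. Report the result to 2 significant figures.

CYP3A4: 0.68 × 0.04 = 0.0272
Other: 0.32 (unchanged)
CL_new/CL_old = 0.0272 + 0.32 = 0.3472.
Exposure is unchanged when dose changes in proportion to clearance. New dose = 5 mg × 0.3472 = 1.7 mg.

1.7 mg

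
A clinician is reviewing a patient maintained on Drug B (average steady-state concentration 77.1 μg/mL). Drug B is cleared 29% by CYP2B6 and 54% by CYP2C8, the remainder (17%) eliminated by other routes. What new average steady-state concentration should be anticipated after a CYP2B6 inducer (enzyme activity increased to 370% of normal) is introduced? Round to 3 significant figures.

The CYP2B6 pathway (29% of clearance) is boosted to 3.7× activity: 0.29 × 3.7 = 1.073.
CYP2C8 (54%) and the residual 17% are unaffected.
CL_new/CL_old = 1.073 + 0.54 + 0.17 = 1.783.
New average steady-state concentration = baseline ÷ relative clearance = 77.1 / 1.783 = 43.2 μg/mL.

43.2 μg/mL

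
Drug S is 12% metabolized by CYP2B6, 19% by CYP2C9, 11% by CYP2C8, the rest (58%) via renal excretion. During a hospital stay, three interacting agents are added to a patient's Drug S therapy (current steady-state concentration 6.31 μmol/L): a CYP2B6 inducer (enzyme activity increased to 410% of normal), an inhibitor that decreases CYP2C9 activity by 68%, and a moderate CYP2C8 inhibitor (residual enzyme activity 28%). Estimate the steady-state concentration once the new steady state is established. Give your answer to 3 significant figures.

5.42 μmol/L

The CYP2B6 pathway (12% of clearance) increases to 4.1× activity: 0.12 × 4.1 = 0.492.
The CYP2C9 pathway (19% of clearance) is reduced to 0.32× activity: 0.19 × 0.32 = 0.0608.
The CYP2C8 pathway (11% of clearance) falls to 0.28× activity: 0.11 × 0.28 = 0.0308.
Non-CYP routes (58%) are unchanged.
CL_new/CL_old = 0.492 + 0.0608 + 0.0308 + 0.58 = 1.1636.
New steady-state concentration = 6.31 / 1.1636 = 5.42 μmol/L (concentration scales inversely with clearance).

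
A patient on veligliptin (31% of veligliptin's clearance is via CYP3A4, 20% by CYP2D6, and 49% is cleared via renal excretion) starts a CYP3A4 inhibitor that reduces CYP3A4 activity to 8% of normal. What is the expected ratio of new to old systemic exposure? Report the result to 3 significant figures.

1.40

CYP3A4: 0.31 × 0.08 = 0.0248
CYP2D6: 0.2 (unchanged)
Other: 0.49 (unchanged)
CL_new/CL_old = 0.0248 + 0.2 + 0.49 = 0.7148.
Systemic exposure ratio = CL_old/CL_new = 1 / 0.7148 = 1.40.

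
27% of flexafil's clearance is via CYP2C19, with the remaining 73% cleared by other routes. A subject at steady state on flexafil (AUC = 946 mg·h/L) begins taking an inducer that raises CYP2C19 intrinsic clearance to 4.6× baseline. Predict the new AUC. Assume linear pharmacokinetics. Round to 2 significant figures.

4.8 × 10² mg·h/L

The CYP2C19 pathway (27% of clearance) increases to 4.6× activity: 0.27 × 4.6 = 1.242.
The remaining 73% of clearance is unaffected.
New clearance relative to baseline: 1.242 + 0.73 = 1.972.
AUC ∝ 1/CL, so new value = 946 / 1.972 = 4.8 × 10² mg·h/L.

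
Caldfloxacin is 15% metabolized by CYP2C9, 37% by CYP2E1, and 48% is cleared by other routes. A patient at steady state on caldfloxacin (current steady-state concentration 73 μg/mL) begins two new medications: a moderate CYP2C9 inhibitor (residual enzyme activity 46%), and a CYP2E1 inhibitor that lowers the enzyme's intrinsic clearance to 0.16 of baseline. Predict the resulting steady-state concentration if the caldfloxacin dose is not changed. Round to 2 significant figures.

1.2 × 10² μg/mL

The CYP2C9 pathway (15% of clearance) drops to 0.46× activity: 0.15 × 0.46 = 0.069.
The CYP2E1 pathway (37% of clearance) drops to 0.16× activity: 0.37 × 0.16 = 0.0592.
The remaining 48% of clearance is unaffected.
Relative clearance = 0.069 + 0.0592 + 0.48 = 0.6082.
New steady-state concentration = 73 / 0.6082 = 1.2 × 10² μg/mL (concentration scales inversely with clearance).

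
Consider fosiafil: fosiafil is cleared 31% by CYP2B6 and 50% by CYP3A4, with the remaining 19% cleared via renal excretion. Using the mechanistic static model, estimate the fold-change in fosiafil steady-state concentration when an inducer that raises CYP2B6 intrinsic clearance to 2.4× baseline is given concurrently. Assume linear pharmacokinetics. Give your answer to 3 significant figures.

0.697

The CYP2B6 pathway (31% of clearance) rises to 2.4× activity: 0.31 × 2.4 = 0.744.
CYP3A4 (50%) and the residual 19% are unaffected.
CL_new/CL_old = 0.744 + 0.5 + 0.19 = 1.434.
Steady-state concentration is inversely proportional to clearance, so the fold-change is 1 / 1.434 = 0.697.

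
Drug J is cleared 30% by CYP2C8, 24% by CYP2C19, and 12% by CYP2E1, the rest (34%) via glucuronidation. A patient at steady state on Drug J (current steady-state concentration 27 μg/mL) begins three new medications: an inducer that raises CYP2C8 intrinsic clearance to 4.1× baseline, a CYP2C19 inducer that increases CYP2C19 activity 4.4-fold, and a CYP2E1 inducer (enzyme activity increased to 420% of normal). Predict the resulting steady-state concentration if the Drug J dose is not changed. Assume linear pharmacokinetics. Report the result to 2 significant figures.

CYP2C8: 0.3 × 4.1 = 1.23
CYP2C19: 0.24 × 4.4 = 1.056
CYP2E1: 0.12 × 4.2 = 0.504
Other: 0.34 (unchanged)
Relative clearance = 1.23 + 1.056 + 0.504 + 0.34 = 3.13.
Dividing the baseline by the relative clearance: 27 / 3.13 = 8.6 μg/mL.

8.6 μg/mL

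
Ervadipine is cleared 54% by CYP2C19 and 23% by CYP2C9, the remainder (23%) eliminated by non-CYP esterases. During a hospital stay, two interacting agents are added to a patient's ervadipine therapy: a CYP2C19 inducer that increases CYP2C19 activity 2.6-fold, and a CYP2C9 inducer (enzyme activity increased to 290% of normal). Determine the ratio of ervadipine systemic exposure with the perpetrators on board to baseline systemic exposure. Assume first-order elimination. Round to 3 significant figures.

The CYP2C19 pathway (54% of clearance) rises to 2.6× activity: 0.54 × 2.6 = 1.404.
The CYP2C9 pathway (23% of clearance) is boosted to 2.9× activity: 0.23 × 2.9 = 0.667.
Non-CYP routes (23%) are unchanged.
Relative clearance = 1.404 + 0.667 + 0.23 = 2.301.
Net systemic exposure ratio = 1 / 2.301 = 0.435.

0.435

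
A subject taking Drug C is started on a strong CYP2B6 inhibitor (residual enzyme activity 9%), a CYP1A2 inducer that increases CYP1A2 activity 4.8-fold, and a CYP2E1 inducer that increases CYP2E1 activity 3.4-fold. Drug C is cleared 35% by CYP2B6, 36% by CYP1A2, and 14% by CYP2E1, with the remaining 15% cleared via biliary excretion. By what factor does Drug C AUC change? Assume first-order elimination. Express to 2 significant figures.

0.42

CYP2B6: 0.35 × 0.09 = 0.0315
CYP1A2: 0.36 × 4.8 = 1.728
CYP2E1: 0.14 × 3.4 = 0.476
Other: 0.15 (unchanged)
CL_new/CL_old = 0.0315 + 1.728 + 0.476 + 0.15 = 2.3855.
Net AUC ratio = 1 / 2.3855 = 0.42.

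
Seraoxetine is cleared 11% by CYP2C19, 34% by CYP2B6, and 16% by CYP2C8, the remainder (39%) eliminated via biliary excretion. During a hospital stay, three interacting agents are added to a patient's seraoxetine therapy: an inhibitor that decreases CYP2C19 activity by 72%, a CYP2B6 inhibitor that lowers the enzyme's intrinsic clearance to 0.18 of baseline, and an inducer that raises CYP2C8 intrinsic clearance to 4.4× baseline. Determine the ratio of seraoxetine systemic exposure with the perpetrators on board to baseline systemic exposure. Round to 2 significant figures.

The CYP2C19 pathway (11% of clearance) falls to 0.28× activity: 0.11 × 0.28 = 0.0308.
The CYP2B6 pathway (34% of clearance) drops to 0.18× activity: 0.34 × 0.18 = 0.0612.
The CYP2C8 pathway (16% of clearance) rises to 4.4× activity: 0.16 × 4.4 = 0.704.
Non-CYP routes (39%) are unchanged.
CL_new/CL_old = 0.0308 + 0.0612 + 0.704 + 0.39 = 1.186.
Systemic exposure ∝ 1/CL: fold-change = 1 / 1.186 = 0.84.

0.84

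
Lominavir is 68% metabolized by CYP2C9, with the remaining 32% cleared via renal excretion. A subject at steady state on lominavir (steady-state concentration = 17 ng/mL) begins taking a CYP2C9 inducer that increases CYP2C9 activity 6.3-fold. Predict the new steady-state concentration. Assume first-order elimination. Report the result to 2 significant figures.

3.7 ng/mL

The CYP2C9 pathway (68% of clearance) increases to 6.3× activity: 0.68 × 6.3 = 4.284.
The remaining 32% of clearance is unaffected.
New clearance relative to baseline: 4.284 + 0.32 = 4.604.
With dosing unchanged, steady-state concentration scales as 1/CL: 17 / 4.604 = 3.7 ng/mL.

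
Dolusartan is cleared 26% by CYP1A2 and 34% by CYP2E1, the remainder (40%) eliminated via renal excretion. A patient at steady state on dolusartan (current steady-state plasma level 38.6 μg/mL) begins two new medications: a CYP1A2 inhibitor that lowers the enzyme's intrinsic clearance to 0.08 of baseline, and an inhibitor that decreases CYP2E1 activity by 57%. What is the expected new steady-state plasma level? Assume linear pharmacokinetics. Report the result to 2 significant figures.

68 μg/mL

The CYP1A2 pathway (26% of clearance) falls to 0.08× activity: 0.26 × 0.08 = 0.0208.
The CYP2E1 pathway (34% of clearance) drops to 0.43× activity: 0.34 × 0.43 = 0.1462.
The remaining 40% of clearance is unaffected.
Relative clearance = 0.0208 + 0.1462 + 0.4 = 0.567.
Dividing the baseline by the relative clearance: 38.6 / 0.567 = 68 μg/mL.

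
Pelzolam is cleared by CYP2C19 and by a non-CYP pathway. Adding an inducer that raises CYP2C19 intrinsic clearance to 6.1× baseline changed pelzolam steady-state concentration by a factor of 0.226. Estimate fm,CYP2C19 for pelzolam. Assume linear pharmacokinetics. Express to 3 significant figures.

0.672

Write x for the fraction cleared via CYP2C19. The observed steady-state concentration change means clearance rose to 1/0.226 = 4.425 of baseline.
Only the CYP2C19 route changed, so 4.425 = x·6.1 + (1 − x), giving x = 0.672.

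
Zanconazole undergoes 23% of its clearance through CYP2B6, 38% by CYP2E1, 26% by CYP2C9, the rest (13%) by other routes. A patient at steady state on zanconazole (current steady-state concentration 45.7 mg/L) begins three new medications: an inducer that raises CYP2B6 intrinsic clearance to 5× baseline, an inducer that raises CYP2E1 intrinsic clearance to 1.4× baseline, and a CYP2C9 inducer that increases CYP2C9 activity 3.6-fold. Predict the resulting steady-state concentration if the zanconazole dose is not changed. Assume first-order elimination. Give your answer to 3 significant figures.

16.6 mg/L

The CYP2B6 pathway (23% of clearance) rises to 5× activity: 0.23 × 5 = 1.15.
The CYP2E1 pathway (38% of clearance) increases to 1.4× activity: 0.38 × 1.4 = 0.532.
The CYP2C9 pathway (26% of clearance) is boosted to 3.6× activity: 0.26 × 3.6 = 0.936.
Non-CYP routes (13%) are unchanged.
Relative clearance = 1.15 + 0.532 + 0.936 + 0.13 = 2.748.
Steady-state concentration ∝ 1/CL: new value = 45.7 / 2.748 = 16.6 mg/L.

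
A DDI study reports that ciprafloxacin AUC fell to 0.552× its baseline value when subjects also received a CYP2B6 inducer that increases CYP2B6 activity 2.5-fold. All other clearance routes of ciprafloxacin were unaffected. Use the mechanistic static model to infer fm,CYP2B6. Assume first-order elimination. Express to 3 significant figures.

Write x for the fraction cleared via CYP2B6. The observed AUC change means clearance rose to 1/0.552 = 1.812 of baseline.
Only the CYP2B6 route changed, so 1.812 = x·2.5 + (1 − x), giving x = 0.541.

0.541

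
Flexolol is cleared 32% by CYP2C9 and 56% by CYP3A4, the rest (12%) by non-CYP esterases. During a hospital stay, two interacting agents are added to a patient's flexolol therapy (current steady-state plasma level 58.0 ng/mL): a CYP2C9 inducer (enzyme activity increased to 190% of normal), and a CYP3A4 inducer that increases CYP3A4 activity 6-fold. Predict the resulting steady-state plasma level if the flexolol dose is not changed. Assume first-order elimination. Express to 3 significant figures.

CYP2C9: 0.32 × 1.9 = 0.608
CYP3A4: 0.56 × 6 = 3.36
Other: 0.12 (unchanged)
New clearance relative to baseline: 0.608 + 3.36 + 0.12 = 4.088.
New steady-state plasma level = 58.0 / 4.088 = 14.2 ng/mL (concentration scales inversely with clearance).

14.2 ng/mL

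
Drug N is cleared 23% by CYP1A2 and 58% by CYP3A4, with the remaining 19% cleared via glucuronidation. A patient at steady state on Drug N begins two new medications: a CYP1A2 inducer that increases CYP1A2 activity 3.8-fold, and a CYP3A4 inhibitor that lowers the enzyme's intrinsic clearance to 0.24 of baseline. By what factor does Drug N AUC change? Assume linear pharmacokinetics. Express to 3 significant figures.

The CYP1A2 pathway (23% of clearance) is boosted to 3.8× activity: 0.23 × 3.8 = 0.874.
The CYP3A4 pathway (58% of clearance) falls to 0.24× activity: 0.58 × 0.24 = 0.1392.
Non-CYP routes (19%) are unchanged.
CL_new/CL_old = 0.874 + 0.1392 + 0.19 = 1.2032.
Because AUC varies inversely with clearance, the combined effect is 1 / 1.2032 = 0.831.

0.831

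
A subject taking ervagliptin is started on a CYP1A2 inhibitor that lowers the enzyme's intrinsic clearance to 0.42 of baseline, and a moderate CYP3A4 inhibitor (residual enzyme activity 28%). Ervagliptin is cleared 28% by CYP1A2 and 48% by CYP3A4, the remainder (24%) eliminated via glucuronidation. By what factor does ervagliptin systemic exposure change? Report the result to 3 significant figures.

The CYP1A2 pathway (28% of clearance) drops to 0.42× activity: 0.28 × 0.42 = 0.1176.
The CYP3A4 pathway (48% of clearance) falls to 0.28× activity: 0.48 × 0.28 = 0.1344.
Non-CYP routes (24%) are unchanged.
Relative clearance = 0.1176 + 0.1344 + 0.24 = 0.492.
Systemic exposure ∝ 1/CL: fold-change = 1 / 0.492 = 2.03.

2.03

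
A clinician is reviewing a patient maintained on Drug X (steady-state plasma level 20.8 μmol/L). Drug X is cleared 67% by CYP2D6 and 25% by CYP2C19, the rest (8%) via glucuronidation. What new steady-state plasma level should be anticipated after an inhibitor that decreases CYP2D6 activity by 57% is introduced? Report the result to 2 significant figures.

34 μmol/L

The CYP2D6 pathway (67% of clearance) falls to 0.43× activity: 0.67 × 0.43 = 0.2881.
CYP2C19 (25%) and the residual 8% are unaffected.
CL_new/CL_old = 0.2881 + 0.25 + 0.08 = 0.6181.
With dosing unchanged, steady-state plasma level scales as 1/CL: 20.8 / 0.6181 = 34 μmol/L.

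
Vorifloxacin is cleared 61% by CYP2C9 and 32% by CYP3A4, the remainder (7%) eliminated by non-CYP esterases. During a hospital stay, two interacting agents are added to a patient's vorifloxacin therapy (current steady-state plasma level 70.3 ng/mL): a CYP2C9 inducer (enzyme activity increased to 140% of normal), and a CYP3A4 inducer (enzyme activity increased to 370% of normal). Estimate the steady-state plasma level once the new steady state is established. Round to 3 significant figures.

CYP2C9: 0.61 × 1.4 = 0.854
CYP3A4: 0.32 × 3.7 = 1.184
Other: 0.07 (unchanged)
CL_new/CL_old = 0.854 + 1.184 + 0.07 = 2.108.
New steady-state plasma level = 70.3 / 2.108 = 33.3 ng/mL (concentration scales inversely with clearance).

33.3 ng/mL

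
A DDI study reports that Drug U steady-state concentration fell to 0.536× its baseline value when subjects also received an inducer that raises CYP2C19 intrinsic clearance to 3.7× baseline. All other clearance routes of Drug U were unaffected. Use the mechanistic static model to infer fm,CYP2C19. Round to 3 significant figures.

Write x for the fraction cleared via CYP2C19. The observed steady-state concentration change means clearance rose to 1/0.536 = 1.866 of baseline.
Only the CYP2C19 route changed, so 1.866 = x·3.7 + (1 − x), giving x = 0.321.

0.321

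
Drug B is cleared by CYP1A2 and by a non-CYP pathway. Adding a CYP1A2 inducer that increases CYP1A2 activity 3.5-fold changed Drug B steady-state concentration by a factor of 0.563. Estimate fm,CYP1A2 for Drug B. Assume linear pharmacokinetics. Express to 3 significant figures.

0.310

Call the CYP1A2 fraction fm. After the interaction, CL_new/CL_old = fm × 3.5 + (1 − fm).
Steady-state concentration ratio = 1 / (new CL fraction), so new CL fraction = 1 / 0.563 = 1.776.
fm × 3.5 + 1 − fm = 1.776  ⇒  fm × (3.5 − 1) = 0.7762  ⇒  fm = 0.310.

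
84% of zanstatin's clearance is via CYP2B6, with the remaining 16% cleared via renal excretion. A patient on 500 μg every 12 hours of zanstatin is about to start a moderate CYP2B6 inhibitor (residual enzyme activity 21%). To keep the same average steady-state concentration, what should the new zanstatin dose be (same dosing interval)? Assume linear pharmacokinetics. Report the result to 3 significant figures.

168 μg

The CYP2B6 pathway (84% of clearance) is reduced to 0.21× activity: 0.84 × 0.21 = 0.1764.
The remaining 16% of clearance is unaffected.
CL_new/CL_old = 0.1764 + 0.16 = 0.3364.
Css,avg = (dose rate)/CL, so holding Css fixed requires dose ∝ CL: 500 × 0.3364 = 168 μg.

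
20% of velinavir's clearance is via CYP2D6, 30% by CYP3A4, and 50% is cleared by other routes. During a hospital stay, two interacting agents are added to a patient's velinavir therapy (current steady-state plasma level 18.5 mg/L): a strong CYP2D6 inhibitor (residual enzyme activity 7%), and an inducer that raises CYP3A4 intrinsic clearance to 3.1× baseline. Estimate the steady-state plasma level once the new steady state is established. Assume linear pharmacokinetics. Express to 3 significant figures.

CYP2D6: 0.2 × 0.07 = 0.014
CYP3A4: 0.3 × 3.1 = 0.93
Other: 0.5 (unchanged)
CL_new/CL_old = 0.014 + 0.93 + 0.5 = 1.444.
Dividing the baseline by the relative clearance: 18.5 / 1.444 = 12.8 mg/L.

12.8 mg/L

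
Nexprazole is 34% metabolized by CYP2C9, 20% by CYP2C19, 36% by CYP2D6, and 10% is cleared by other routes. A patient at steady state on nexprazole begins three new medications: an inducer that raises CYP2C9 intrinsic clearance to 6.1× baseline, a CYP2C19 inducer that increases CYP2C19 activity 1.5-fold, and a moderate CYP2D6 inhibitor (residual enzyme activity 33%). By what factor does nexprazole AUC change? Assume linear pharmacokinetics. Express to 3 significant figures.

The CYP2C9 pathway (34% of clearance) rises to 6.1× activity: 0.34 × 6.1 = 2.074.
The CYP2C19 pathway (20% of clearance) rises to 1.5× activity: 0.2 × 1.5 = 0.3.
The CYP2D6 pathway (36% of clearance) is reduced to 0.33× activity: 0.36 × 0.33 = 0.1188.
The remaining 10% of clearance is unaffected.
New clearance relative to baseline: 2.074 + 0.3 + 0.1188 + 0.1 = 2.5928.
Because AUC varies inversely with clearance, the combined effect is 1 / 2.5928 = 0.386.

0.386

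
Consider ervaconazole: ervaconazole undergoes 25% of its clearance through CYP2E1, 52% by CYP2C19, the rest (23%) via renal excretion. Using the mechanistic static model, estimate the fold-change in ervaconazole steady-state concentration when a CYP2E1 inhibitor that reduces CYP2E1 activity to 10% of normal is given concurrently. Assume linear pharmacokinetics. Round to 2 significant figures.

1.3

The CYP2E1 pathway (25% of clearance) is reduced to 0.1× activity: 0.25 × 0.1 = 0.025.
CYP2C19 (52%) and the residual 23% are unaffected.
New clearance relative to baseline: 0.025 + 0.52 + 0.23 = 0.775.
Since steady-state concentration ∝ 1/CL, the ratio is 1 / 0.775 = 1.3.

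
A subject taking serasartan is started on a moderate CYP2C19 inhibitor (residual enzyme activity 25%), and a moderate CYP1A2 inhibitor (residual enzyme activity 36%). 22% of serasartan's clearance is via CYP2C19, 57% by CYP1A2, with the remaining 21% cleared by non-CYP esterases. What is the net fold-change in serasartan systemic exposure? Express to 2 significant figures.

2.1

The CYP2C19 pathway (22% of clearance) is reduced to 0.25× activity: 0.22 × 0.25 = 0.055.
The CYP1A2 pathway (57% of clearance) falls to 0.36× activity: 0.57 × 0.36 = 0.2052.
The remaining 21% of clearance is unaffected.
Relative clearance = 0.055 + 0.2052 + 0.21 = 0.4702.
Systemic exposure ∝ 1/CL: fold-change = 1 / 0.4702 = 2.1.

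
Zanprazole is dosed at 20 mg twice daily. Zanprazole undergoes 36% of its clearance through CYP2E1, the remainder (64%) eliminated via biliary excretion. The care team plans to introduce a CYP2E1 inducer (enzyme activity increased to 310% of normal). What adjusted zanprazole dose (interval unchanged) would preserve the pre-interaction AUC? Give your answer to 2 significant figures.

CYP2E1: 0.36 × 3.1 = 1.116
Other: 0.64 (unchanged)
Relative clearance = 1.116 + 0.64 = 1.756.
Css,avg = (dose rate)/CL, so holding Css fixed requires dose ∝ CL: 20 × 1.756 = 35 mg.

35 mg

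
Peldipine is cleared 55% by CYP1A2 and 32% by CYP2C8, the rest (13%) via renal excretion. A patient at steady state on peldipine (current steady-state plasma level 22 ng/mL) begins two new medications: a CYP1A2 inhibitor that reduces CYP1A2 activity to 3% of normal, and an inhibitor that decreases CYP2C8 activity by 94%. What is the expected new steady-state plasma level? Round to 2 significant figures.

The CYP1A2 pathway (55% of clearance) drops to 0.03× activity: 0.55 × 0.03 = 0.0165.
The CYP2C8 pathway (32% of clearance) drops to 0.06× activity: 0.32 × 0.06 = 0.0192.
The remaining 13% of clearance is unaffected.
Relative clearance = 0.0165 + 0.0192 + 0.13 = 0.1657.
Dividing the baseline by the relative clearance: 22 / 0.1657 = 1.3 × 10² ng/mL.

1.3 × 10² ng/mL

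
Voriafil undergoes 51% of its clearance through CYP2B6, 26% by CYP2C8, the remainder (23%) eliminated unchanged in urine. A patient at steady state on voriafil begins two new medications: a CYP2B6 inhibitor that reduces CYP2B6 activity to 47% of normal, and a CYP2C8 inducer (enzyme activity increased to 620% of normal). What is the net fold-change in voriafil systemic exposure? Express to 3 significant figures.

The CYP2B6 pathway (51% of clearance) falls to 0.47× activity: 0.51 × 0.47 = 0.2397.
The CYP2C8 pathway (26% of clearance) is boosted to 6.2× activity: 0.26 × 6.2 = 1.612.
Non-CYP routes (23%) are unchanged.
New clearance relative to baseline: 0.2397 + 1.612 + 0.23 = 2.0817.
Net systemic exposure ratio = 1 / 2.0817 = 0.480.

0.480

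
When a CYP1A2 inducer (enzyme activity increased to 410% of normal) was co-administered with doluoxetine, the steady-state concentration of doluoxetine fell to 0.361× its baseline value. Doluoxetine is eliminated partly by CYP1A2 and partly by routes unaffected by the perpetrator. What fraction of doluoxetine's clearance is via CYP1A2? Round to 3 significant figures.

CL'/CL = 1 / 0.361 = 2.77
4.1·fm + (1 − fm) = 2.77
fm = (2.77 − 1) / (4.1 − 1) = 0.571

0.571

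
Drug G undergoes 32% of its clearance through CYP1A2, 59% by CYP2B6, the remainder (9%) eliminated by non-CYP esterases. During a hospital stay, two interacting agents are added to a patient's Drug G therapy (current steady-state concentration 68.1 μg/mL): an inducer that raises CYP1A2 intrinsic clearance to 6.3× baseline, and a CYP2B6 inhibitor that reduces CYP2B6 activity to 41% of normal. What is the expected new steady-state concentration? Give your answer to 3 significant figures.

The CYP1A2 pathway (32% of clearance) increases to 6.3× activity: 0.32 × 6.3 = 2.016.
The CYP2B6 pathway (59% of clearance) is reduced to 0.41× activity: 0.59 × 0.41 = 0.2419.
Non-CYP routes (9%) are unchanged.
CL_new/CL_old = 2.016 + 0.2419 + 0.09 = 2.3479.
Dividing the baseline by the relative clearance: 68.1 / 2.3479 = 29.0 μg/mL.

29.0 μg/mL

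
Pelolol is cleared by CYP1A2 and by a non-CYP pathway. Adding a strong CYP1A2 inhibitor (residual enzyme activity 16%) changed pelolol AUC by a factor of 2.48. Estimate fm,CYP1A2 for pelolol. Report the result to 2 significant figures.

0.71

Let fm be the CYP1A2 fraction. New clearance relative to baseline = fm × 0.16 + (1 − fm).
AUC ratio = 1 / (new CL fraction), so new CL fraction = 1 / 2.48 = 0.4032.
fm × 0.16 + 1 − fm = 0.4032  ⇒  fm × (0.16 − 1) = −0.5968  ⇒  fm = 0.71.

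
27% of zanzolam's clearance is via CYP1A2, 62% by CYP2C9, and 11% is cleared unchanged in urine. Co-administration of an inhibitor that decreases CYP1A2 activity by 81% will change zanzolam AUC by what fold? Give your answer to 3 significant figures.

1.28

The CYP1A2 pathway (27% of clearance) is reduced to 0.19× activity: 0.27 × 0.19 = 0.0513.
CYP2C9 (62%) and the residual 11% are unaffected.
Relative clearance = 0.0513 + 0.62 + 0.11 = 0.7813.
AUC is inversely proportional to clearance, so the fold-change is 1 / 0.7813 = 1.28.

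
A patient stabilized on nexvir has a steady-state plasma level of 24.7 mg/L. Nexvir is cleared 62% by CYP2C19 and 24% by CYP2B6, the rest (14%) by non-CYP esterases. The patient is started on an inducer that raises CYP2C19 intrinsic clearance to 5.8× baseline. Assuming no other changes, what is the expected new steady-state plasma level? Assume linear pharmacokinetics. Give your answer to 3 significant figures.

The CYP2C19 pathway (62% of clearance) increases to 5.8× activity: 0.62 × 5.8 = 3.596.
CYP2B6 (24%) and the residual 14% are unaffected.
CL_new/CL_old = 3.596 + 0.24 + 0.14 = 3.976.
New steady-state plasma level = baseline ÷ relative clearance = 24.7 / 3.976 = 6.21 mg/L.

6.21 mg/L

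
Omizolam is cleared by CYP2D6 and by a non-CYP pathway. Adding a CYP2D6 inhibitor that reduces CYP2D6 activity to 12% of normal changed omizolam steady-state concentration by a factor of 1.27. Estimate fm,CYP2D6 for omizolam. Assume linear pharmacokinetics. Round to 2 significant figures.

0.24

Call the CYP2D6 fraction fm. After the interaction, CL_new/CL_old = fm × 0.12 + (1 − fm).
Steady-state concentration ratio = 1 / (new CL fraction), so new CL fraction = 1 / 1.27 = 0.7874.
fm × 0.12 + 1 − fm = 0.7874  ⇒  fm × (0.12 − 1) = −0.2126  ⇒  fm = 0.24.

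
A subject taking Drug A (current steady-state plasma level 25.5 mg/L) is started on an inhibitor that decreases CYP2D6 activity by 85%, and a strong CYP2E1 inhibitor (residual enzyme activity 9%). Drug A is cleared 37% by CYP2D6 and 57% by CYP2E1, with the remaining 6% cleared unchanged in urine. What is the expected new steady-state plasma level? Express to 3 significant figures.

153 mg/L

The CYP2D6 pathway (37% of clearance) is reduced to 0.15× activity: 0.37 × 0.15 = 0.0555.
The CYP2E1 pathway (57% of clearance) is reduced to 0.09× activity: 0.57 × 0.09 = 0.0513.
Non-CYP routes (6%) are unchanged.
Relative clearance = 0.0555 + 0.0513 + 0.06 = 0.1668.
New steady-state plasma level = 25.5 / 0.1668 = 153 mg/L (concentration scales inversely with clearance).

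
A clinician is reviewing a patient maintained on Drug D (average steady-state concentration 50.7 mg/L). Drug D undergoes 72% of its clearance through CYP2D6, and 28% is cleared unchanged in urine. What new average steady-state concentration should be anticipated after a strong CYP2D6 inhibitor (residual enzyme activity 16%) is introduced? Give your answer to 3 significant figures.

128 mg/L

The CYP2D6 pathway (72% of clearance) is reduced to 0.16× activity: 0.72 × 0.16 = 0.1152.
The remaining 28% of clearance is unaffected.
Relative clearance = 0.1152 + 0.28 = 0.3952.
Average steady-state concentration ∝ 1/CL, so new value = 50.7 / 0.3952 = 128 mg/L.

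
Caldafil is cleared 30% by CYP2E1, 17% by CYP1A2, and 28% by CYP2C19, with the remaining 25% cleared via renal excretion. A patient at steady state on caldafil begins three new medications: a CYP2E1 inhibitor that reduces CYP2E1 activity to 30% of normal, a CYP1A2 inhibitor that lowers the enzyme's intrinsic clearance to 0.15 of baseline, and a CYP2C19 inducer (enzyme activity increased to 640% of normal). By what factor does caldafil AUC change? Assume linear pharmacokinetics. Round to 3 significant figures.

The CYP2E1 pathway (30% of clearance) is reduced to 0.3× activity: 0.3 × 0.3 = 0.09.
The CYP1A2 pathway (17% of clearance) falls to 0.15× activity: 0.17 × 0.15 = 0.0255.
The CYP2C19 pathway (28% of clearance) is boosted to 6.4× activity: 0.28 × 6.4 = 1.792.
The remaining 25% of clearance is unaffected.
CL_new/CL_old = 0.09 + 0.0255 + 1.792 + 0.25 = 2.1575.
Net AUC ratio = 1 / 2.1575 = 0.463.

0.463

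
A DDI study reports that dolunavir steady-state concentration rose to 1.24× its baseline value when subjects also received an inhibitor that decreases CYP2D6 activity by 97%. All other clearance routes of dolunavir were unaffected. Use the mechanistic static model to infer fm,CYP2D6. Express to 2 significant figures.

0.20

Write x for the fraction cleared via CYP2D6. The observed steady-state concentration change means clearance fell to 1/1.24 = 0.8065 of baseline.
Setting x·0.03 + (1 − x) = 0.8065 and solving: x = (0.8065 − 1)/(0.03 − 1) = 0.20.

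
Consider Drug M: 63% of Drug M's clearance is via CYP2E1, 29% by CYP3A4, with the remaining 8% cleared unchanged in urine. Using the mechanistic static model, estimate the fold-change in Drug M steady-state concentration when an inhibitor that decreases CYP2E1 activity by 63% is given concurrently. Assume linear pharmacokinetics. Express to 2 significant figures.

1.7

The CYP2E1 pathway (63% of clearance) is reduced to 0.37× activity: 0.63 × 0.37 = 0.2331.
CYP3A4 (29%) and the residual 8% are unaffected.
CL_new/CL_old = 0.2331 + 0.29 + 0.08 = 0.6031.
Steady-state concentration is inversely proportional to clearance, so the fold-change is 1 / 0.6031 = 1.7.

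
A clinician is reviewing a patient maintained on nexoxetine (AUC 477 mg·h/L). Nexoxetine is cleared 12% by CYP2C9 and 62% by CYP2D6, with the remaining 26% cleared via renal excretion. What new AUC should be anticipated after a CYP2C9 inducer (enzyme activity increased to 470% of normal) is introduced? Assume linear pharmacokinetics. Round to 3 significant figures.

The CYP2C9 pathway (12% of clearance) increases to 4.7× activity: 0.12 × 4.7 = 0.564.
CYP2D6 (62%) and the residual 26% are unaffected.
New clearance relative to baseline: 0.564 + 0.62 + 0.26 = 1.444.
New AUC = baseline ÷ relative clearance = 477 / 1.444 = 330 mg·h/L.

330 mg·h/L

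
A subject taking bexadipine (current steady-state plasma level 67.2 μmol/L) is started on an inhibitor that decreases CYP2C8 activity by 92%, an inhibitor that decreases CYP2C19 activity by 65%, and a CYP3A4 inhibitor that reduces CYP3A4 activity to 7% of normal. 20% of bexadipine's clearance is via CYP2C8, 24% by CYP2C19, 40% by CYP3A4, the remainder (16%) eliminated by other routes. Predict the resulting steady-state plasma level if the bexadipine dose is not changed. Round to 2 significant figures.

CYP2C8: 0.2 × 0.08 = 0.016
CYP2C19: 0.24 × 0.35 = 0.084
CYP3A4: 0.4 × 0.07 = 0.028
Other: 0.16 (unchanged)
Relative clearance = 0.016 + 0.084 + 0.028 + 0.16 = 0.288.
Steady-state plasma level ∝ 1/CL: new value = 67.2 / 0.288 = 2.3 × 10² μmol/L.

2.3 × 10² μmol/L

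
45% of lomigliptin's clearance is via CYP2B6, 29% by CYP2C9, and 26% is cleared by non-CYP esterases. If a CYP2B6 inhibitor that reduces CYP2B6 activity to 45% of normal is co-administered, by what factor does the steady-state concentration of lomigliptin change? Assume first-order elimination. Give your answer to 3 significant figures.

1.33

The CYP2B6 pathway (45% of clearance) falls to 0.45× activity: 0.45 × 0.45 = 0.2025.
CYP2C9 (29%) and the residual 26% are unaffected.
New clearance relative to baseline: 0.2025 + 0.29 + 0.26 = 0.7525.
Steady-state concentration is inversely proportional to clearance, so the fold-change is 1 / 0.7525 = 1.33.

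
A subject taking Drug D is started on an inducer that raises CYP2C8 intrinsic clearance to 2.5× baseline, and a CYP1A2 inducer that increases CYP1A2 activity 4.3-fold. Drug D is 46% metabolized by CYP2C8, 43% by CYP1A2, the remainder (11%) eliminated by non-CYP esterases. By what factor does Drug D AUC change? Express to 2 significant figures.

0.32

The CYP2C8 pathway (46% of clearance) is boosted to 2.5× activity: 0.46 × 2.5 = 1.15.
The CYP1A2 pathway (43% of clearance) increases to 4.3× activity: 0.43 × 4.3 = 1.849.
Non-CYP routes (11%) are unchanged.
New clearance relative to baseline: 1.15 + 1.849 + 0.11 = 3.109.
AUC ∝ 1/CL: fold-change = 1 / 3.109 = 0.32.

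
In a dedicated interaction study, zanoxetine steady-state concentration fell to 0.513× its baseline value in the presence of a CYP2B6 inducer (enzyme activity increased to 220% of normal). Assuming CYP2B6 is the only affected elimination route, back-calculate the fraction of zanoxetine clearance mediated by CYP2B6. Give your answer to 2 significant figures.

Let fm be the CYP2B6 fraction. New clearance relative to baseline = fm × 2.2 + (1 − fm).
Steady-state concentration ratio = 1 / (new CL fraction), so new CL fraction = 1 / 0.513 = 1.949.
fm × 2.2 + 1 − fm = 1.949  ⇒  fm × (2.2 − 1) = 0.9493  ⇒  fm = 0.79.

0.79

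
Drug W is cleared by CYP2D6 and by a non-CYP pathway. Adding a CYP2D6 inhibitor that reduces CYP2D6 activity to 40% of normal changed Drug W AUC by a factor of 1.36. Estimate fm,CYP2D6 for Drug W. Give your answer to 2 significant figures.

Write x for the fraction cleared via CYP2D6. The observed AUC change means clearance fell to 1/1.36 = 0.7353 of baseline.
Only the CYP2D6 route changed, so 0.7353 = x·0.4 + (1 − x), giving x = 0.44.

0.44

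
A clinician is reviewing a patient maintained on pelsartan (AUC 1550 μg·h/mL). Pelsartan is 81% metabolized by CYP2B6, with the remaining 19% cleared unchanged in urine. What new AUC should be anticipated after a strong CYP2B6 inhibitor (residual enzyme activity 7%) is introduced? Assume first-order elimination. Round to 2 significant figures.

CYP2B6: 0.81 × 0.07 = 0.0567
Other: 0.19 (unchanged)
New clearance relative to baseline: 0.0567 + 0.19 = 0.2467.
New AUC = baseline ÷ relative clearance = 1550 / 0.2467 = 6.3 × 10³ μg·h/mL.

6.3 × 10³ μg·h/mL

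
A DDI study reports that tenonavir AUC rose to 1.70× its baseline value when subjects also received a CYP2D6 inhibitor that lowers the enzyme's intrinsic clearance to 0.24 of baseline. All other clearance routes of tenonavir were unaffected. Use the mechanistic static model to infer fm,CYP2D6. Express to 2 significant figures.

CL'/CL = 1 / 1.70 = 0.5882
0.24·fm + (1 − fm) = 0.5882
fm = (0.5882 − 1) / (0.24 − 1) = 0.54

0.54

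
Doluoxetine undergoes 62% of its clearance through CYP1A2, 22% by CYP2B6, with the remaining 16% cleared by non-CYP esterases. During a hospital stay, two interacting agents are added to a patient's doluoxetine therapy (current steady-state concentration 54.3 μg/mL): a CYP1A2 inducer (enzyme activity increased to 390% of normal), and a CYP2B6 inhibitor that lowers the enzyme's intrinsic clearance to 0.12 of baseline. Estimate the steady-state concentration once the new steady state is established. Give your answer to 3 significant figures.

20.8 μg/mL

The CYP1A2 pathway (62% of clearance) is boosted to 3.9× activity: 0.62 × 3.9 = 2.418.
The CYP2B6 pathway (22% of clearance) falls to 0.12× activity: 0.22 × 0.12 = 0.0264.
Non-CYP routes (16%) are unchanged.
CL_new/CL_old = 2.418 + 0.0264 + 0.16 = 2.6044.
Dividing the baseline by the relative clearance: 54.3 / 2.6044 = 20.8 μg/mL.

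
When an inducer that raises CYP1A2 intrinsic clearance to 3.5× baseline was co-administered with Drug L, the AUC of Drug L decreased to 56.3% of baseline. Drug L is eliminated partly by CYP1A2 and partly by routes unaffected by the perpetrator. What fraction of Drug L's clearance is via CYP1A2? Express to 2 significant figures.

0.31

CL'/CL = 1 / 0.563 = 1.776
3.5·fm + (1 − fm) = 1.776
fm = (1.776 − 1) / (3.5 − 1) = 0.31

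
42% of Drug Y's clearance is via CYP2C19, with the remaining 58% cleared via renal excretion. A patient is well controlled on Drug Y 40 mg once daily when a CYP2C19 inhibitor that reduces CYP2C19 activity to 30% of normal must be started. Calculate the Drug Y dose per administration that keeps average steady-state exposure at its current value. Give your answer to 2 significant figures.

28 mg

CYP2C19: 0.42 × 0.3 = 0.126
Other: 0.58 (unchanged)
CL_new/CL_old = 0.126 + 0.58 = 0.706.
To maintain the same steady-state level, dose must scale with clearance: new dose = 40 × 0.706 = 28 mg.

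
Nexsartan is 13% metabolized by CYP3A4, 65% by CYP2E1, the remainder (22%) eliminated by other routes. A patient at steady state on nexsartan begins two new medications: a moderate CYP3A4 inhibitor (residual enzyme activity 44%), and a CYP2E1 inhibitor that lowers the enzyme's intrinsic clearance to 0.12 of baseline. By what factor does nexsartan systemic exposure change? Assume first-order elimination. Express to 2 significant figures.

2.8

The CYP3A4 pathway (13% of clearance) drops to 0.44× activity: 0.13 × 0.44 = 0.0572.
The CYP2E1 pathway (65% of clearance) falls to 0.12× activity: 0.65 × 0.12 = 0.078.
Non-CYP routes (22%) are unchanged.
Relative clearance = 0.0572 + 0.078 + 0.22 = 0.3552.
Net systemic exposure ratio = 1 / 0.3552 = 2.8.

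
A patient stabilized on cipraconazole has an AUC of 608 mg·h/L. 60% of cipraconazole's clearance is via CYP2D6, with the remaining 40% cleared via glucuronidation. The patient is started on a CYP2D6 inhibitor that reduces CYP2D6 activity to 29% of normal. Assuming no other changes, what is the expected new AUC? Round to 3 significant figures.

1.06 × 10³ mg·h/L

The CYP2D6 pathway (60% of clearance) is reduced to 0.29× activity: 0.6 × 0.29 = 0.174.
Non-CYP routes (40%) are unchanged.
New clearance relative to baseline: 0.174 + 0.4 = 0.574.
With dosing unchanged, AUC scales as 1/CL: 608 / 0.574 = 1.06 × 10³ mg·h/L.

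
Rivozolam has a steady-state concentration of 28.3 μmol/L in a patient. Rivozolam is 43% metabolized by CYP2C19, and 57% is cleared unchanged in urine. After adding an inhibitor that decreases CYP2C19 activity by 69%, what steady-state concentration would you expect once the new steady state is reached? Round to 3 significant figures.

40.2 μmol/L

The CYP2C19 pathway (43% of clearance) falls to 0.31× activity: 0.43 × 0.31 = 0.1333.
Non-CYP routes (57%) are unchanged.
CL_new/CL_old = 0.1333 + 0.57 = 0.7033.
With dosing unchanged, steady-state concentration scales as 1/CL: 28.3 / 0.7033 = 40.2 μmol/L.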